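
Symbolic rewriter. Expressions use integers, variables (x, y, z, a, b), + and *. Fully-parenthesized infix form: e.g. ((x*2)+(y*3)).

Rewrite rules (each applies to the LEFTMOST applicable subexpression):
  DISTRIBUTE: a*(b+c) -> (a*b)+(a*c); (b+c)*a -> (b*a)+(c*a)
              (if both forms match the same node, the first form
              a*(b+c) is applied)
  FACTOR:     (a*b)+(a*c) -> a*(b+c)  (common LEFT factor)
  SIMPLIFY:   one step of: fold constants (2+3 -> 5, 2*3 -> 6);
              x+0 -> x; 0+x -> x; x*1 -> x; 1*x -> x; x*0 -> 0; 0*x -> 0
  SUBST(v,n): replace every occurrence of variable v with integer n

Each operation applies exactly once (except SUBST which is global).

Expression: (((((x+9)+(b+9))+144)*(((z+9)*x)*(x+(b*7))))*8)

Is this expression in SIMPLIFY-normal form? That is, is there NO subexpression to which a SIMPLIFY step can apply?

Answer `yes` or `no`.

Expression: (((((x+9)+(b+9))+144)*(((z+9)*x)*(x+(b*7))))*8)
Scanning for simplifiable subexpressions (pre-order)...
  at root: (((((x+9)+(b+9))+144)*(((z+9)*x)*(x+(b*7))))*8) (not simplifiable)
  at L: ((((x+9)+(b+9))+144)*(((z+9)*x)*(x+(b*7)))) (not simplifiable)
  at LL: (((x+9)+(b+9))+144) (not simplifiable)
  at LLL: ((x+9)+(b+9)) (not simplifiable)
  at LLLL: (x+9) (not simplifiable)
  at LLLR: (b+9) (not simplifiable)
  at LR: (((z+9)*x)*(x+(b*7))) (not simplifiable)
  at LRL: ((z+9)*x) (not simplifiable)
  at LRLL: (z+9) (not simplifiable)
  at LRR: (x+(b*7)) (not simplifiable)
  at LRRR: (b*7) (not simplifiable)
Result: no simplifiable subexpression found -> normal form.

Answer: yes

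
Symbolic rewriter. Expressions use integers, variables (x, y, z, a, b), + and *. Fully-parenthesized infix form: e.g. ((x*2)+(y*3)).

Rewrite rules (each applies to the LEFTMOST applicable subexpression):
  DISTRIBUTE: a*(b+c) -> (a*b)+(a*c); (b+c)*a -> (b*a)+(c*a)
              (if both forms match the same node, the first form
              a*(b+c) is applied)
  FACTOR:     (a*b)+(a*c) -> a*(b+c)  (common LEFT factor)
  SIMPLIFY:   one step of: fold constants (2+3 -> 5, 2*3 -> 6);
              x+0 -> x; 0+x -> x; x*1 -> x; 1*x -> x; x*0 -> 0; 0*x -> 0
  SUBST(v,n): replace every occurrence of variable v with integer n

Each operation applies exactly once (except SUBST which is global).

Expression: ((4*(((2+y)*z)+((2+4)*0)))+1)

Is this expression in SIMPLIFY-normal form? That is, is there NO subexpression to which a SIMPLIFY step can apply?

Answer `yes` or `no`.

Expression: ((4*(((2+y)*z)+((2+4)*0)))+1)
Scanning for simplifiable subexpressions (pre-order)...
  at root: ((4*(((2+y)*z)+((2+4)*0)))+1) (not simplifiable)
  at L: (4*(((2+y)*z)+((2+4)*0))) (not simplifiable)
  at LR: (((2+y)*z)+((2+4)*0)) (not simplifiable)
  at LRL: ((2+y)*z) (not simplifiable)
  at LRLL: (2+y) (not simplifiable)
  at LRR: ((2+4)*0) (SIMPLIFIABLE)
  at LRRL: (2+4) (SIMPLIFIABLE)
Found simplifiable subexpr at path LRR: ((2+4)*0)
One SIMPLIFY step would give: ((4*(((2+y)*z)+0))+1)
-> NOT in normal form.

Answer: no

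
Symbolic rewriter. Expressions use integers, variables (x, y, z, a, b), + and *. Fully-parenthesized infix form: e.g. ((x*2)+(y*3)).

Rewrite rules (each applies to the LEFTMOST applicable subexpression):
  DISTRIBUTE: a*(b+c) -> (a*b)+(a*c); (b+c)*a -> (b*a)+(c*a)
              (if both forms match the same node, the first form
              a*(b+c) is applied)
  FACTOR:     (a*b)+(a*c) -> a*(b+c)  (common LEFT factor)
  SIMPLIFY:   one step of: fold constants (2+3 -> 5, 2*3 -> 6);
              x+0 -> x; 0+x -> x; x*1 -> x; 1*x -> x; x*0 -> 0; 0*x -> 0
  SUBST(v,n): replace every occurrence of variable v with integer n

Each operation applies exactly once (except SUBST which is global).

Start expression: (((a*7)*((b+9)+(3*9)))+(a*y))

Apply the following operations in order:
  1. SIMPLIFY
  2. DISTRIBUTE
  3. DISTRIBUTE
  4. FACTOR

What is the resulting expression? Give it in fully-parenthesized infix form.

Answer: ((((a*7)*(b+9))+((a*7)*27))+(a*y))

Derivation:
Start: (((a*7)*((b+9)+(3*9)))+(a*y))
Apply SIMPLIFY at LRR (target: (3*9)): (((a*7)*((b+9)+(3*9)))+(a*y)) -> (((a*7)*((b+9)+27))+(a*y))
Apply DISTRIBUTE at L (target: ((a*7)*((b+9)+27))): (((a*7)*((b+9)+27))+(a*y)) -> ((((a*7)*(b+9))+((a*7)*27))+(a*y))
Apply DISTRIBUTE at LL (target: ((a*7)*(b+9))): ((((a*7)*(b+9))+((a*7)*27))+(a*y)) -> (((((a*7)*b)+((a*7)*9))+((a*7)*27))+(a*y))
Apply FACTOR at LL (target: (((a*7)*b)+((a*7)*9))): (((((a*7)*b)+((a*7)*9))+((a*7)*27))+(a*y)) -> ((((a*7)*(b+9))+((a*7)*27))+(a*y))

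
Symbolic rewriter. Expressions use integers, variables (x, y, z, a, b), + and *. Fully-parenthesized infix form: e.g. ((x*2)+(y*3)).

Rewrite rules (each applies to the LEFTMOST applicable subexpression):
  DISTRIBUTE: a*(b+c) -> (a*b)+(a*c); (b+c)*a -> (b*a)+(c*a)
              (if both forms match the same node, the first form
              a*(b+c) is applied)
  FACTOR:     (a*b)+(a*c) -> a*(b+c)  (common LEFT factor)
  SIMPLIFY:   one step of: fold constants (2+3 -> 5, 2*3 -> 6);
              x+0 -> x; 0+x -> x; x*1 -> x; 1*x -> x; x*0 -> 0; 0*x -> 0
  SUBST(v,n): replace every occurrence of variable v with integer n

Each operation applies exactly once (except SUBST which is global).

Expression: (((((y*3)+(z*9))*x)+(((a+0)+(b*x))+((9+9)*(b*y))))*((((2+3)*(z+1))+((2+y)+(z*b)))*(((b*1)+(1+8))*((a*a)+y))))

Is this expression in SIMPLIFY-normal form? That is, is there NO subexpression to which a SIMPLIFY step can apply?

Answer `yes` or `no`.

Expression: (((((y*3)+(z*9))*x)+(((a+0)+(b*x))+((9+9)*(b*y))))*((((2+3)*(z+1))+((2+y)+(z*b)))*(((b*1)+(1+8))*((a*a)+y))))
Scanning for simplifiable subexpressions (pre-order)...
  at root: (((((y*3)+(z*9))*x)+(((a+0)+(b*x))+((9+9)*(b*y))))*((((2+3)*(z+1))+((2+y)+(z*b)))*(((b*1)+(1+8))*((a*a)+y)))) (not simplifiable)
  at L: ((((y*3)+(z*9))*x)+(((a+0)+(b*x))+((9+9)*(b*y)))) (not simplifiable)
  at LL: (((y*3)+(z*9))*x) (not simplifiable)
  at LLL: ((y*3)+(z*9)) (not simplifiable)
  at LLLL: (y*3) (not simplifiable)
  at LLLR: (z*9) (not simplifiable)
  at LR: (((a+0)+(b*x))+((9+9)*(b*y))) (not simplifiable)
  at LRL: ((a+0)+(b*x)) (not simplifiable)
  at LRLL: (a+0) (SIMPLIFIABLE)
  at LRLR: (b*x) (not simplifiable)
  at LRR: ((9+9)*(b*y)) (not simplifiable)
  at LRRL: (9+9) (SIMPLIFIABLE)
  at LRRR: (b*y) (not simplifiable)
  at R: ((((2+3)*(z+1))+((2+y)+(z*b)))*(((b*1)+(1+8))*((a*a)+y))) (not simplifiable)
  at RL: (((2+3)*(z+1))+((2+y)+(z*b))) (not simplifiable)
  at RLL: ((2+3)*(z+1)) (not simplifiable)
  at RLLL: (2+3) (SIMPLIFIABLE)
  at RLLR: (z+1) (not simplifiable)
  at RLR: ((2+y)+(z*b)) (not simplifiable)
  at RLRL: (2+y) (not simplifiable)
  at RLRR: (z*b) (not simplifiable)
  at RR: (((b*1)+(1+8))*((a*a)+y)) (not simplifiable)
  at RRL: ((b*1)+(1+8)) (not simplifiable)
  at RRLL: (b*1) (SIMPLIFIABLE)
  at RRLR: (1+8) (SIMPLIFIABLE)
  at RRR: ((a*a)+y) (not simplifiable)
  at RRRL: (a*a) (not simplifiable)
Found simplifiable subexpr at path LRLL: (a+0)
One SIMPLIFY step would give: (((((y*3)+(z*9))*x)+((a+(b*x))+((9+9)*(b*y))))*((((2+3)*(z+1))+((2+y)+(z*b)))*(((b*1)+(1+8))*((a*a)+y))))
-> NOT in normal form.

Answer: no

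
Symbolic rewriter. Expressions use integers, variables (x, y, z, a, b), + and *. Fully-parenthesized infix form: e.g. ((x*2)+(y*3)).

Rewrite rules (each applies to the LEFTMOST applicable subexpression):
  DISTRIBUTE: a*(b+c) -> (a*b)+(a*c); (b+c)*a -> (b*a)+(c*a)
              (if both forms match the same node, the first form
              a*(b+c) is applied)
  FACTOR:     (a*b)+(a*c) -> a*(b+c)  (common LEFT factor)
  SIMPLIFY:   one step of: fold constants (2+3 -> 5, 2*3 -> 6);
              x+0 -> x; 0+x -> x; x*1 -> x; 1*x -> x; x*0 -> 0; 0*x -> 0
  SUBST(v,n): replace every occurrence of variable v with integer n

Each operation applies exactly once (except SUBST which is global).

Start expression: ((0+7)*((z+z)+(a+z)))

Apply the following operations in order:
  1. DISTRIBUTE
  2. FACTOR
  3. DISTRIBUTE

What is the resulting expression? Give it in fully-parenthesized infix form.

Answer: (((0+7)*(z+z))+((0+7)*(a+z)))

Derivation:
Start: ((0+7)*((z+z)+(a+z)))
Apply DISTRIBUTE at root (target: ((0+7)*((z+z)+(a+z)))): ((0+7)*((z+z)+(a+z))) -> (((0+7)*(z+z))+((0+7)*(a+z)))
Apply FACTOR at root (target: (((0+7)*(z+z))+((0+7)*(a+z)))): (((0+7)*(z+z))+((0+7)*(a+z))) -> ((0+7)*((z+z)+(a+z)))
Apply DISTRIBUTE at root (target: ((0+7)*((z+z)+(a+z)))): ((0+7)*((z+z)+(a+z))) -> (((0+7)*(z+z))+((0+7)*(a+z)))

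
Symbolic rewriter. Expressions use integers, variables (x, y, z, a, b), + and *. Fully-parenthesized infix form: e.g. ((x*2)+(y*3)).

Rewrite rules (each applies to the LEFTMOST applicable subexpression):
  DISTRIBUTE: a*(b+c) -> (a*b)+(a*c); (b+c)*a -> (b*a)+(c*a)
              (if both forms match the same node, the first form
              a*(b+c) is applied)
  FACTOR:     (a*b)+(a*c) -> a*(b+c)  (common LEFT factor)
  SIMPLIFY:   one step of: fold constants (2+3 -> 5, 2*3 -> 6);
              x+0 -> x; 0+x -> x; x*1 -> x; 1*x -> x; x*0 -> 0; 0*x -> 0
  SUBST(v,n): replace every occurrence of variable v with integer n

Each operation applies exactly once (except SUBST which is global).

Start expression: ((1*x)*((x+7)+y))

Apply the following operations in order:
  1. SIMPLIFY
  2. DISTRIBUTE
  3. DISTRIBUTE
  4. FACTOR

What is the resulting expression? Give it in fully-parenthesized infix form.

Start: ((1*x)*((x+7)+y))
Apply SIMPLIFY at L (target: (1*x)): ((1*x)*((x+7)+y)) -> (x*((x+7)+y))
Apply DISTRIBUTE at root (target: (x*((x+7)+y))): (x*((x+7)+y)) -> ((x*(x+7))+(x*y))
Apply DISTRIBUTE at L (target: (x*(x+7))): ((x*(x+7))+(x*y)) -> (((x*x)+(x*7))+(x*y))
Apply FACTOR at L (target: ((x*x)+(x*7))): (((x*x)+(x*7))+(x*y)) -> ((x*(x+7))+(x*y))

Answer: ((x*(x+7))+(x*y))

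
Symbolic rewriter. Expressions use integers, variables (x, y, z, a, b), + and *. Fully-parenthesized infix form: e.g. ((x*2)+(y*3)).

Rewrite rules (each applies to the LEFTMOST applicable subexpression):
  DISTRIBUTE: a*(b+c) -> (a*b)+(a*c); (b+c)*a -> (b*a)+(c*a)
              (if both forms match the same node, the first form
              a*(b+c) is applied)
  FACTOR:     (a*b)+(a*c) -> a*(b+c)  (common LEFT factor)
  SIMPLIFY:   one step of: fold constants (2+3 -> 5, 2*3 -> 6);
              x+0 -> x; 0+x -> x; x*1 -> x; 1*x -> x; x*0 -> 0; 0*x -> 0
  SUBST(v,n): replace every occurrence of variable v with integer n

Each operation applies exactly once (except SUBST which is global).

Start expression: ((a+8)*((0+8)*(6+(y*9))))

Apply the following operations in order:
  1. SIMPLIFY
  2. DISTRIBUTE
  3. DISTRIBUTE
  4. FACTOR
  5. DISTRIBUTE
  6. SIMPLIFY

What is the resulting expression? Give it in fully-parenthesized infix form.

Answer: ((a*(48+(8*(y*9))))+(8*(8*(6+(y*9)))))

Derivation:
Start: ((a+8)*((0+8)*(6+(y*9))))
Apply SIMPLIFY at RL (target: (0+8)): ((a+8)*((0+8)*(6+(y*9)))) -> ((a+8)*(8*(6+(y*9))))
Apply DISTRIBUTE at root (target: ((a+8)*(8*(6+(y*9))))): ((a+8)*(8*(6+(y*9)))) -> ((a*(8*(6+(y*9))))+(8*(8*(6+(y*9)))))
Apply DISTRIBUTE at LR (target: (8*(6+(y*9)))): ((a*(8*(6+(y*9))))+(8*(8*(6+(y*9))))) -> ((a*((8*6)+(8*(y*9))))+(8*(8*(6+(y*9)))))
Apply FACTOR at LR (target: ((8*6)+(8*(y*9)))): ((a*((8*6)+(8*(y*9))))+(8*(8*(6+(y*9))))) -> ((a*(8*(6+(y*9))))+(8*(8*(6+(y*9)))))
Apply DISTRIBUTE at LR (target: (8*(6+(y*9)))): ((a*(8*(6+(y*9))))+(8*(8*(6+(y*9))))) -> ((a*((8*6)+(8*(y*9))))+(8*(8*(6+(y*9)))))
Apply SIMPLIFY at LRL (target: (8*6)): ((a*((8*6)+(8*(y*9))))+(8*(8*(6+(y*9))))) -> ((a*(48+(8*(y*9))))+(8*(8*(6+(y*9)))))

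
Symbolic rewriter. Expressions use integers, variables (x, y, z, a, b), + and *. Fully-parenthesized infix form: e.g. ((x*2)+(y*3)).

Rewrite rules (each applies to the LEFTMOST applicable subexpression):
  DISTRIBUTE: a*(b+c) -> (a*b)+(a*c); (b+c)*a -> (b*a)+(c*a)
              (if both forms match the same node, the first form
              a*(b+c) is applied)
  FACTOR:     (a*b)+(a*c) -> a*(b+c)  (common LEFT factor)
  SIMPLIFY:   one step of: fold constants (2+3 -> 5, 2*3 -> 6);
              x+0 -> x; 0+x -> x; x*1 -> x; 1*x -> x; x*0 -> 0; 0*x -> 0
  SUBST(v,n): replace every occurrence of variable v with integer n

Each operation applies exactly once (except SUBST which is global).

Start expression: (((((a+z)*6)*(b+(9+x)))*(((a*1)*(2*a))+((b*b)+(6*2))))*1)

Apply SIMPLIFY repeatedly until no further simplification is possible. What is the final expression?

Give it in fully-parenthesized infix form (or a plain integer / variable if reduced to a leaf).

Start: (((((a+z)*6)*(b+(9+x)))*(((a*1)*(2*a))+((b*b)+(6*2))))*1)
Step 1: at root: (((((a+z)*6)*(b+(9+x)))*(((a*1)*(2*a))+((b*b)+(6*2))))*1) -> ((((a+z)*6)*(b+(9+x)))*(((a*1)*(2*a))+((b*b)+(6*2)))); overall: (((((a+z)*6)*(b+(9+x)))*(((a*1)*(2*a))+((b*b)+(6*2))))*1) -> ((((a+z)*6)*(b+(9+x)))*(((a*1)*(2*a))+((b*b)+(6*2))))
Step 2: at RLL: (a*1) -> a; overall: ((((a+z)*6)*(b+(9+x)))*(((a*1)*(2*a))+((b*b)+(6*2)))) -> ((((a+z)*6)*(b+(9+x)))*((a*(2*a))+((b*b)+(6*2))))
Step 3: at RRR: (6*2) -> 12; overall: ((((a+z)*6)*(b+(9+x)))*((a*(2*a))+((b*b)+(6*2)))) -> ((((a+z)*6)*(b+(9+x)))*((a*(2*a))+((b*b)+12)))
Fixed point: ((((a+z)*6)*(b+(9+x)))*((a*(2*a))+((b*b)+12)))

Answer: ((((a+z)*6)*(b+(9+x)))*((a*(2*a))+((b*b)+12)))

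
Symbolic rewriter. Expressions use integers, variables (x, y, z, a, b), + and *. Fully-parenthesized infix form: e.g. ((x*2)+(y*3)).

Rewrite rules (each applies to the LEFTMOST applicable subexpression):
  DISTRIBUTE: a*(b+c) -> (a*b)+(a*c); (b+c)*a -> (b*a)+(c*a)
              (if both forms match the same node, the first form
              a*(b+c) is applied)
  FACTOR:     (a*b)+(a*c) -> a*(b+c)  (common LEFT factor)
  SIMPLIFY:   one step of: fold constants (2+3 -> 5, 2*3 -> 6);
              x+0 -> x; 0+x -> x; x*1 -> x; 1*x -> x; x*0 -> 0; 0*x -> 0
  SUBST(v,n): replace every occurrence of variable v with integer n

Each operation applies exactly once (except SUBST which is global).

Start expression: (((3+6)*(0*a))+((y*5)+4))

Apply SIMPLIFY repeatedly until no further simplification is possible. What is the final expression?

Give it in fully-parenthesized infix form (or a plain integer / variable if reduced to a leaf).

Answer: ((y*5)+4)

Derivation:
Start: (((3+6)*(0*a))+((y*5)+4))
Step 1: at LL: (3+6) -> 9; overall: (((3+6)*(0*a))+((y*5)+4)) -> ((9*(0*a))+((y*5)+4))
Step 2: at LR: (0*a) -> 0; overall: ((9*(0*a))+((y*5)+4)) -> ((9*0)+((y*5)+4))
Step 3: at L: (9*0) -> 0; overall: ((9*0)+((y*5)+4)) -> (0+((y*5)+4))
Step 4: at root: (0+((y*5)+4)) -> ((y*5)+4); overall: (0+((y*5)+4)) -> ((y*5)+4)
Fixed point: ((y*5)+4)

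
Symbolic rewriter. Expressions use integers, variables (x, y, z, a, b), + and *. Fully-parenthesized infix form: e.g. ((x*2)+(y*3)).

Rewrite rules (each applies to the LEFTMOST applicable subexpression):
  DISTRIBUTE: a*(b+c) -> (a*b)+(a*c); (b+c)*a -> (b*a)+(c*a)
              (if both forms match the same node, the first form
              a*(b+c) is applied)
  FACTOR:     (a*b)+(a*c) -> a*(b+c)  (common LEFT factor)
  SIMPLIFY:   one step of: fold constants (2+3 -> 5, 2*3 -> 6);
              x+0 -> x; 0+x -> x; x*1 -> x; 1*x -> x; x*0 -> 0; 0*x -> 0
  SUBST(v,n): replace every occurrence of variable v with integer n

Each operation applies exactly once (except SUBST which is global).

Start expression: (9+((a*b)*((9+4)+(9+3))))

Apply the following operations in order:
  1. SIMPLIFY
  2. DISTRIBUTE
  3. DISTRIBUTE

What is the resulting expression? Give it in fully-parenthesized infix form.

Answer: (9+(((a*b)*13)+(((a*b)*9)+((a*b)*3))))

Derivation:
Start: (9+((a*b)*((9+4)+(9+3))))
Apply SIMPLIFY at RRL (target: (9+4)): (9+((a*b)*((9+4)+(9+3)))) -> (9+((a*b)*(13+(9+3))))
Apply DISTRIBUTE at R (target: ((a*b)*(13+(9+3)))): (9+((a*b)*(13+(9+3)))) -> (9+(((a*b)*13)+((a*b)*(9+3))))
Apply DISTRIBUTE at RR (target: ((a*b)*(9+3))): (9+(((a*b)*13)+((a*b)*(9+3)))) -> (9+(((a*b)*13)+(((a*b)*9)+((a*b)*3))))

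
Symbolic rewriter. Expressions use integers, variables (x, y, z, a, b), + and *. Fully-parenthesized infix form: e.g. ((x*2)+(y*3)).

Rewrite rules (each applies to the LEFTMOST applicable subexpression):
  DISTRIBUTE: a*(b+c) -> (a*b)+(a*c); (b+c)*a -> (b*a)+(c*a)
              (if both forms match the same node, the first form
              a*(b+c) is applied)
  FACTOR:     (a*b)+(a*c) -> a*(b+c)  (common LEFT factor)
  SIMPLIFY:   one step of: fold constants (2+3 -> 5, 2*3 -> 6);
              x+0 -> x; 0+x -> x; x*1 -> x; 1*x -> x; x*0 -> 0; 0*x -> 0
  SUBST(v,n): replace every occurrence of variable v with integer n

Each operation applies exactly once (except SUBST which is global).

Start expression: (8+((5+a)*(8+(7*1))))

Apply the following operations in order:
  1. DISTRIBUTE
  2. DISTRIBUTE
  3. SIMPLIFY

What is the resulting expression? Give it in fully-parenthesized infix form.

Answer: (8+((40+(a*8))+((5+a)*(7*1))))

Derivation:
Start: (8+((5+a)*(8+(7*1))))
Apply DISTRIBUTE at R (target: ((5+a)*(8+(7*1)))): (8+((5+a)*(8+(7*1)))) -> (8+(((5+a)*8)+((5+a)*(7*1))))
Apply DISTRIBUTE at RL (target: ((5+a)*8)): (8+(((5+a)*8)+((5+a)*(7*1)))) -> (8+(((5*8)+(a*8))+((5+a)*(7*1))))
Apply SIMPLIFY at RLL (target: (5*8)): (8+(((5*8)+(a*8))+((5+a)*(7*1)))) -> (8+((40+(a*8))+((5+a)*(7*1))))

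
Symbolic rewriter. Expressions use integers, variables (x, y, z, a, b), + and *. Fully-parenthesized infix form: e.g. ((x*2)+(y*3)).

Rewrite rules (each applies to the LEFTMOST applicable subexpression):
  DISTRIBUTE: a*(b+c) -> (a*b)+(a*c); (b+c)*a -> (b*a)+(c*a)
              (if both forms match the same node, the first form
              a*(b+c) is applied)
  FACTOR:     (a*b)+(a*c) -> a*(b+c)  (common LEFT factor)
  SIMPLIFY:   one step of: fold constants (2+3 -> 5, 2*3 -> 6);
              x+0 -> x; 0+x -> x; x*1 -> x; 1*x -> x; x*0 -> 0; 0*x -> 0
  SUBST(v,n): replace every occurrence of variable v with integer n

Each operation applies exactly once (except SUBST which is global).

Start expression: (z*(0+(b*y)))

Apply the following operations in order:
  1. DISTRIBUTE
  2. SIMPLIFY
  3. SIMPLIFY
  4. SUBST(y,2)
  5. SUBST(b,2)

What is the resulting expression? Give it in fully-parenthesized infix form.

Answer: (z*(2*2))

Derivation:
Start: (z*(0+(b*y)))
Apply DISTRIBUTE at root (target: (z*(0+(b*y)))): (z*(0+(b*y))) -> ((z*0)+(z*(b*y)))
Apply SIMPLIFY at L (target: (z*0)): ((z*0)+(z*(b*y))) -> (0+(z*(b*y)))
Apply SIMPLIFY at root (target: (0+(z*(b*y)))): (0+(z*(b*y))) -> (z*(b*y))
Apply SUBST(y,2): (z*(b*y)) -> (z*(b*2))
Apply SUBST(b,2): (z*(b*2)) -> (z*(2*2))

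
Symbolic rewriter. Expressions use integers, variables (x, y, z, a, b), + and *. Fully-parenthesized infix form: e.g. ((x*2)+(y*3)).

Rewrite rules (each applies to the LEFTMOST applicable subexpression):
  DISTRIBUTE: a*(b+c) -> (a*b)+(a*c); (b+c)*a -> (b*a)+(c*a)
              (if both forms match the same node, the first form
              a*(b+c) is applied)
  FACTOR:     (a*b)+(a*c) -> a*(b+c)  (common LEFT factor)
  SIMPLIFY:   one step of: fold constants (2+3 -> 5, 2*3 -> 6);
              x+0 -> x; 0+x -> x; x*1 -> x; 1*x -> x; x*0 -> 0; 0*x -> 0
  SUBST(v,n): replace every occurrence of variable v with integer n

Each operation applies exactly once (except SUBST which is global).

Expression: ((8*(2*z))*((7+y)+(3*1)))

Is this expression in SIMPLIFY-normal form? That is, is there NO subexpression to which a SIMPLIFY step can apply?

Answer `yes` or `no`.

Expression: ((8*(2*z))*((7+y)+(3*1)))
Scanning for simplifiable subexpressions (pre-order)...
  at root: ((8*(2*z))*((7+y)+(3*1))) (not simplifiable)
  at L: (8*(2*z)) (not simplifiable)
  at LR: (2*z) (not simplifiable)
  at R: ((7+y)+(3*1)) (not simplifiable)
  at RL: (7+y) (not simplifiable)
  at RR: (3*1) (SIMPLIFIABLE)
Found simplifiable subexpr at path RR: (3*1)
One SIMPLIFY step would give: ((8*(2*z))*((7+y)+3))
-> NOT in normal form.

Answer: no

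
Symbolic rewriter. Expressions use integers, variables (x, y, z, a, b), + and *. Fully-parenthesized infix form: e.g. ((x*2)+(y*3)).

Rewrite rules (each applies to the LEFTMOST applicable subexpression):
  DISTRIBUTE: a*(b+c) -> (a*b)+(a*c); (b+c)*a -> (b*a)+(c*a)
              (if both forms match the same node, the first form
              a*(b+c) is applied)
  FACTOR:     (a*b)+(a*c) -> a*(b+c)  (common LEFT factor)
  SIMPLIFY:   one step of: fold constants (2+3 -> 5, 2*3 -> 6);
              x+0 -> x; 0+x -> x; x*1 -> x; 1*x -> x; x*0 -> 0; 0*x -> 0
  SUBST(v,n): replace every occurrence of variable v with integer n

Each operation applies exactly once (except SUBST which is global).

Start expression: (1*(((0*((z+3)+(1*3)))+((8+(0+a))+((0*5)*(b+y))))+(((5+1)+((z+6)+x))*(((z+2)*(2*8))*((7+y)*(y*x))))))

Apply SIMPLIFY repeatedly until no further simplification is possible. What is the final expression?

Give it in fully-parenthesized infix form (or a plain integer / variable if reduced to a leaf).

Answer: ((8+a)+((6+((z+6)+x))*(((z+2)*16)*((7+y)*(y*x)))))

Derivation:
Start: (1*(((0*((z+3)+(1*3)))+((8+(0+a))+((0*5)*(b+y))))+(((5+1)+((z+6)+x))*(((z+2)*(2*8))*((7+y)*(y*x))))))
Step 1: at root: (1*(((0*((z+3)+(1*3)))+((8+(0+a))+((0*5)*(b+y))))+(((5+1)+((z+6)+x))*(((z+2)*(2*8))*((7+y)*(y*x)))))) -> (((0*((z+3)+(1*3)))+((8+(0+a))+((0*5)*(b+y))))+(((5+1)+((z+6)+x))*(((z+2)*(2*8))*((7+y)*(y*x))))); overall: (1*(((0*((z+3)+(1*3)))+((8+(0+a))+((0*5)*(b+y))))+(((5+1)+((z+6)+x))*(((z+2)*(2*8))*((7+y)*(y*x)))))) -> (((0*((z+3)+(1*3)))+((8+(0+a))+((0*5)*(b+y))))+(((5+1)+((z+6)+x))*(((z+2)*(2*8))*((7+y)*(y*x)))))
Step 2: at LL: (0*((z+3)+(1*3))) -> 0; overall: (((0*((z+3)+(1*3)))+((8+(0+a))+((0*5)*(b+y))))+(((5+1)+((z+6)+x))*(((z+2)*(2*8))*((7+y)*(y*x))))) -> ((0+((8+(0+a))+((0*5)*(b+y))))+(((5+1)+((z+6)+x))*(((z+2)*(2*8))*((7+y)*(y*x)))))
Step 3: at L: (0+((8+(0+a))+((0*5)*(b+y)))) -> ((8+(0+a))+((0*5)*(b+y))); overall: ((0+((8+(0+a))+((0*5)*(b+y))))+(((5+1)+((z+6)+x))*(((z+2)*(2*8))*((7+y)*(y*x))))) -> (((8+(0+a))+((0*5)*(b+y)))+(((5+1)+((z+6)+x))*(((z+2)*(2*8))*((7+y)*(y*x)))))
Step 4: at LLR: (0+a) -> a; overall: (((8+(0+a))+((0*5)*(b+y)))+(((5+1)+((z+6)+x))*(((z+2)*(2*8))*((7+y)*(y*x))))) -> (((8+a)+((0*5)*(b+y)))+(((5+1)+((z+6)+x))*(((z+2)*(2*8))*((7+y)*(y*x)))))
Step 5: at LRL: (0*5) -> 0; overall: (((8+a)+((0*5)*(b+y)))+(((5+1)+((z+6)+x))*(((z+2)*(2*8))*((7+y)*(y*x))))) -> (((8+a)+(0*(b+y)))+(((5+1)+((z+6)+x))*(((z+2)*(2*8))*((7+y)*(y*x)))))
Step 6: at LR: (0*(b+y)) -> 0; overall: (((8+a)+(0*(b+y)))+(((5+1)+((z+6)+x))*(((z+2)*(2*8))*((7+y)*(y*x))))) -> (((8+a)+0)+(((5+1)+((z+6)+x))*(((z+2)*(2*8))*((7+y)*(y*x)))))
Step 7: at L: ((8+a)+0) -> (8+a); overall: (((8+a)+0)+(((5+1)+((z+6)+x))*(((z+2)*(2*8))*((7+y)*(y*x))))) -> ((8+a)+(((5+1)+((z+6)+x))*(((z+2)*(2*8))*((7+y)*(y*x)))))
Step 8: at RLL: (5+1) -> 6; overall: ((8+a)+(((5+1)+((z+6)+x))*(((z+2)*(2*8))*((7+y)*(y*x))))) -> ((8+a)+((6+((z+6)+x))*(((z+2)*(2*8))*((7+y)*(y*x)))))
Step 9: at RRLR: (2*8) -> 16; overall: ((8+a)+((6+((z+6)+x))*(((z+2)*(2*8))*((7+y)*(y*x))))) -> ((8+a)+((6+((z+6)+x))*(((z+2)*16)*((7+y)*(y*x)))))
Fixed point: ((8+a)+((6+((z+6)+x))*(((z+2)*16)*((7+y)*(y*x)))))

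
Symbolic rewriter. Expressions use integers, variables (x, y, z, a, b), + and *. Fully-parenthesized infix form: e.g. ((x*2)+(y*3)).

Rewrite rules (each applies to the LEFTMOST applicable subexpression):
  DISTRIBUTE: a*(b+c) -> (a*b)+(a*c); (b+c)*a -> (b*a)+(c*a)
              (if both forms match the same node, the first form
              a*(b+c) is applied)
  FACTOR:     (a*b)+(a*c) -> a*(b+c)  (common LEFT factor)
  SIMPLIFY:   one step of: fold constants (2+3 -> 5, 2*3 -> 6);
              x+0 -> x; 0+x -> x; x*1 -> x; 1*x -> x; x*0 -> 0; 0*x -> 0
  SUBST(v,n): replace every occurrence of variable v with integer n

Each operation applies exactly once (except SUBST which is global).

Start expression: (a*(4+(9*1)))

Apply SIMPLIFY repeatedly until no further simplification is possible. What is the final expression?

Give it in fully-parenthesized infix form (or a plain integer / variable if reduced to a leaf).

Start: (a*(4+(9*1)))
Step 1: at RR: (9*1) -> 9; overall: (a*(4+(9*1))) -> (a*(4+9))
Step 2: at R: (4+9) -> 13; overall: (a*(4+9)) -> (a*13)
Fixed point: (a*13)

Answer: (a*13)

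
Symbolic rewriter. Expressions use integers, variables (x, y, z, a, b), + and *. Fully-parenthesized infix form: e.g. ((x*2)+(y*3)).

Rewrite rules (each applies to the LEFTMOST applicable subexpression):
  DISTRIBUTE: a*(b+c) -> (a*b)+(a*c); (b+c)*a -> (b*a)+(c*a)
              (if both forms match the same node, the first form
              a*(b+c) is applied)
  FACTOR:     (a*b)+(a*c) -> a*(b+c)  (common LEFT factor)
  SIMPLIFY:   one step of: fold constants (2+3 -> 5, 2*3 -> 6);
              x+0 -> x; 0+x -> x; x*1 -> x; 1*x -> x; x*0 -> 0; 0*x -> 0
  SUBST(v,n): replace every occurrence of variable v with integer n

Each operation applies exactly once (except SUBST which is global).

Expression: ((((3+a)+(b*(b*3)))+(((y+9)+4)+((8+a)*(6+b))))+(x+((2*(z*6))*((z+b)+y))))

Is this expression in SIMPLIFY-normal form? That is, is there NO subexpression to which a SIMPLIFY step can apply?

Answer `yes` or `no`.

Expression: ((((3+a)+(b*(b*3)))+(((y+9)+4)+((8+a)*(6+b))))+(x+((2*(z*6))*((z+b)+y))))
Scanning for simplifiable subexpressions (pre-order)...
  at root: ((((3+a)+(b*(b*3)))+(((y+9)+4)+((8+a)*(6+b))))+(x+((2*(z*6))*((z+b)+y)))) (not simplifiable)
  at L: (((3+a)+(b*(b*3)))+(((y+9)+4)+((8+a)*(6+b)))) (not simplifiable)
  at LL: ((3+a)+(b*(b*3))) (not simplifiable)
  at LLL: (3+a) (not simplifiable)
  at LLR: (b*(b*3)) (not simplifiable)
  at LLRR: (b*3) (not simplifiable)
  at LR: (((y+9)+4)+((8+a)*(6+b))) (not simplifiable)
  at LRL: ((y+9)+4) (not simplifiable)
  at LRLL: (y+9) (not simplifiable)
  at LRR: ((8+a)*(6+b)) (not simplifiable)
  at LRRL: (8+a) (not simplifiable)
  at LRRR: (6+b) (not simplifiable)
  at R: (x+((2*(z*6))*((z+b)+y))) (not simplifiable)
  at RR: ((2*(z*6))*((z+b)+y)) (not simplifiable)
  at RRL: (2*(z*6)) (not simplifiable)
  at RRLR: (z*6) (not simplifiable)
  at RRR: ((z+b)+y) (not simplifiable)
  at RRRL: (z+b) (not simplifiable)
Result: no simplifiable subexpression found -> normal form.

Answer: yes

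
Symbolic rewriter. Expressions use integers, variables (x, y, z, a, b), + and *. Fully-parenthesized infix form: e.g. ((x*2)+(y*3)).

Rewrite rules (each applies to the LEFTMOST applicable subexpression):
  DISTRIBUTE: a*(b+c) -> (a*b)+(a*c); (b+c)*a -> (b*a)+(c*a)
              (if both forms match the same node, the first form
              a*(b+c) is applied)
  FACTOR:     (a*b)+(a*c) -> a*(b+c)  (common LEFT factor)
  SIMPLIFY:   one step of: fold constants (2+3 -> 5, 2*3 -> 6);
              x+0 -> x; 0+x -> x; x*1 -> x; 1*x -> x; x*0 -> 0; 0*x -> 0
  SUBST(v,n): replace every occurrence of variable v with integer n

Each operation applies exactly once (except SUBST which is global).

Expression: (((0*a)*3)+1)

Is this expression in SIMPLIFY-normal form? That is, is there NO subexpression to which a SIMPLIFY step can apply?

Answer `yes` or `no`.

Expression: (((0*a)*3)+1)
Scanning for simplifiable subexpressions (pre-order)...
  at root: (((0*a)*3)+1) (not simplifiable)
  at L: ((0*a)*3) (not simplifiable)
  at LL: (0*a) (SIMPLIFIABLE)
Found simplifiable subexpr at path LL: (0*a)
One SIMPLIFY step would give: ((0*3)+1)
-> NOT in normal form.

Answer: no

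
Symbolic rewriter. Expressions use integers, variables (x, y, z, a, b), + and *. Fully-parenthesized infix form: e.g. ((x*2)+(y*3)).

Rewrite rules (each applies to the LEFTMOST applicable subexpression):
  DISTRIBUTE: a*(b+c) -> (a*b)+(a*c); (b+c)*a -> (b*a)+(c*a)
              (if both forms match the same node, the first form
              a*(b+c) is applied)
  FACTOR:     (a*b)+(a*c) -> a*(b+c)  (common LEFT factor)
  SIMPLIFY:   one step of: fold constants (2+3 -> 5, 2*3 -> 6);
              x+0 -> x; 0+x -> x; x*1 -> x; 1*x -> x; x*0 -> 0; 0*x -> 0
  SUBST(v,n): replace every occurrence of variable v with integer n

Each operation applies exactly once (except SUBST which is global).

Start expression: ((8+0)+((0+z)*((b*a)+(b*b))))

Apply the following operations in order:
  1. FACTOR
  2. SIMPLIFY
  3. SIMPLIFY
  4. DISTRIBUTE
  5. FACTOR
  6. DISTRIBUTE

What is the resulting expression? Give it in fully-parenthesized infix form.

Start: ((8+0)+((0+z)*((b*a)+(b*b))))
Apply FACTOR at RR (target: ((b*a)+(b*b))): ((8+0)+((0+z)*((b*a)+(b*b)))) -> ((8+0)+((0+z)*(b*(a+b))))
Apply SIMPLIFY at L (target: (8+0)): ((8+0)+((0+z)*(b*(a+b)))) -> (8+((0+z)*(b*(a+b))))
Apply SIMPLIFY at RL (target: (0+z)): (8+((0+z)*(b*(a+b)))) -> (8+(z*(b*(a+b))))
Apply DISTRIBUTE at RR (target: (b*(a+b))): (8+(z*(b*(a+b)))) -> (8+(z*((b*a)+(b*b))))
Apply FACTOR at RR (target: ((b*a)+(b*b))): (8+(z*((b*a)+(b*b)))) -> (8+(z*(b*(a+b))))
Apply DISTRIBUTE at RR (target: (b*(a+b))): (8+(z*(b*(a+b)))) -> (8+(z*((b*a)+(b*b))))

Answer: (8+(z*((b*a)+(b*b))))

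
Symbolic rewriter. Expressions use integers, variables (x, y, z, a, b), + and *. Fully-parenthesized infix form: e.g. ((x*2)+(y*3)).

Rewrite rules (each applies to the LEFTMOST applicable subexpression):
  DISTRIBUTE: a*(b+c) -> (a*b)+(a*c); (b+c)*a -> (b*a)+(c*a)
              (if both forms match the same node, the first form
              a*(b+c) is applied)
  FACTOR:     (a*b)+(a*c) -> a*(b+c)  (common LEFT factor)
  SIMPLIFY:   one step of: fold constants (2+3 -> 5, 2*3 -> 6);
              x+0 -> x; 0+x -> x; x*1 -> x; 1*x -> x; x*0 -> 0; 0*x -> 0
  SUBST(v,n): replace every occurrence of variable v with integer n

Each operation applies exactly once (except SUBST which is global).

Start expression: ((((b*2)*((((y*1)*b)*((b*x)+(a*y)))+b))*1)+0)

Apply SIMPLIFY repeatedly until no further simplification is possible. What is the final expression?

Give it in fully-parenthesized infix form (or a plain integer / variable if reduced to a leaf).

Start: ((((b*2)*((((y*1)*b)*((b*x)+(a*y)))+b))*1)+0)
Step 1: at root: ((((b*2)*((((y*1)*b)*((b*x)+(a*y)))+b))*1)+0) -> (((b*2)*((((y*1)*b)*((b*x)+(a*y)))+b))*1); overall: ((((b*2)*((((y*1)*b)*((b*x)+(a*y)))+b))*1)+0) -> (((b*2)*((((y*1)*b)*((b*x)+(a*y)))+b))*1)
Step 2: at root: (((b*2)*((((y*1)*b)*((b*x)+(a*y)))+b))*1) -> ((b*2)*((((y*1)*b)*((b*x)+(a*y)))+b)); overall: (((b*2)*((((y*1)*b)*((b*x)+(a*y)))+b))*1) -> ((b*2)*((((y*1)*b)*((b*x)+(a*y)))+b))
Step 3: at RLLL: (y*1) -> y; overall: ((b*2)*((((y*1)*b)*((b*x)+(a*y)))+b)) -> ((b*2)*(((y*b)*((b*x)+(a*y)))+b))
Fixed point: ((b*2)*(((y*b)*((b*x)+(a*y)))+b))

Answer: ((b*2)*(((y*b)*((b*x)+(a*y)))+b))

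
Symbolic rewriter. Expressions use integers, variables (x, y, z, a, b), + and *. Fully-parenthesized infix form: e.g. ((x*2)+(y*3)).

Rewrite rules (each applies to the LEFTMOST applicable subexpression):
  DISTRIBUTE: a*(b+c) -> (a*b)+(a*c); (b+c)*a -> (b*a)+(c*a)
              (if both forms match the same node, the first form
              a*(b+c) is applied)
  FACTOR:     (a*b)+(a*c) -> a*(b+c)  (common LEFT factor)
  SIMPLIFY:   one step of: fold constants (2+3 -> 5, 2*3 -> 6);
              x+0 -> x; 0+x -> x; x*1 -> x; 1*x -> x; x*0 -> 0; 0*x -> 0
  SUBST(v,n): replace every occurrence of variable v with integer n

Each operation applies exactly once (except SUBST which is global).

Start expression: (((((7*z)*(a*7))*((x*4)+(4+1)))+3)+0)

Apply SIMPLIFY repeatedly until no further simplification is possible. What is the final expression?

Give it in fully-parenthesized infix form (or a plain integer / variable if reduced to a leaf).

Start: (((((7*z)*(a*7))*((x*4)+(4+1)))+3)+0)
Step 1: at root: (((((7*z)*(a*7))*((x*4)+(4+1)))+3)+0) -> ((((7*z)*(a*7))*((x*4)+(4+1)))+3); overall: (((((7*z)*(a*7))*((x*4)+(4+1)))+3)+0) -> ((((7*z)*(a*7))*((x*4)+(4+1)))+3)
Step 2: at LRR: (4+1) -> 5; overall: ((((7*z)*(a*7))*((x*4)+(4+1)))+3) -> ((((7*z)*(a*7))*((x*4)+5))+3)
Fixed point: ((((7*z)*(a*7))*((x*4)+5))+3)

Answer: ((((7*z)*(a*7))*((x*4)+5))+3)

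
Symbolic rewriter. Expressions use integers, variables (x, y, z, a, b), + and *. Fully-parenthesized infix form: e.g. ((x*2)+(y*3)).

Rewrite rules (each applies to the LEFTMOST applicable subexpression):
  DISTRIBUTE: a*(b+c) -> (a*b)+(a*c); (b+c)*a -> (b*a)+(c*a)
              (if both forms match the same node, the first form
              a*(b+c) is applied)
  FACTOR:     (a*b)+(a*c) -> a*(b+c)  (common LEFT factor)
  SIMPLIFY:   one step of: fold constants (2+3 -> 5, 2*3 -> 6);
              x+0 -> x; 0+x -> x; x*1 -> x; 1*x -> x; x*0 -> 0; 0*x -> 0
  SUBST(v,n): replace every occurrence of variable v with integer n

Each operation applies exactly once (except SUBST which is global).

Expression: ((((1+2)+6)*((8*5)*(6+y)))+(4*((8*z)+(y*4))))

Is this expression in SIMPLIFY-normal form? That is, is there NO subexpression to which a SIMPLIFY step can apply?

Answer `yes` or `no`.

Answer: no

Derivation:
Expression: ((((1+2)+6)*((8*5)*(6+y)))+(4*((8*z)+(y*4))))
Scanning for simplifiable subexpressions (pre-order)...
  at root: ((((1+2)+6)*((8*5)*(6+y)))+(4*((8*z)+(y*4)))) (not simplifiable)
  at L: (((1+2)+6)*((8*5)*(6+y))) (not simplifiable)
  at LL: ((1+2)+6) (not simplifiable)
  at LLL: (1+2) (SIMPLIFIABLE)
  at LR: ((8*5)*(6+y)) (not simplifiable)
  at LRL: (8*5) (SIMPLIFIABLE)
  at LRR: (6+y) (not simplifiable)
  at R: (4*((8*z)+(y*4))) (not simplifiable)
  at RR: ((8*z)+(y*4)) (not simplifiable)
  at RRL: (8*z) (not simplifiable)
  at RRR: (y*4) (not simplifiable)
Found simplifiable subexpr at path LLL: (1+2)
One SIMPLIFY step would give: (((3+6)*((8*5)*(6+y)))+(4*((8*z)+(y*4))))
-> NOT in normal form.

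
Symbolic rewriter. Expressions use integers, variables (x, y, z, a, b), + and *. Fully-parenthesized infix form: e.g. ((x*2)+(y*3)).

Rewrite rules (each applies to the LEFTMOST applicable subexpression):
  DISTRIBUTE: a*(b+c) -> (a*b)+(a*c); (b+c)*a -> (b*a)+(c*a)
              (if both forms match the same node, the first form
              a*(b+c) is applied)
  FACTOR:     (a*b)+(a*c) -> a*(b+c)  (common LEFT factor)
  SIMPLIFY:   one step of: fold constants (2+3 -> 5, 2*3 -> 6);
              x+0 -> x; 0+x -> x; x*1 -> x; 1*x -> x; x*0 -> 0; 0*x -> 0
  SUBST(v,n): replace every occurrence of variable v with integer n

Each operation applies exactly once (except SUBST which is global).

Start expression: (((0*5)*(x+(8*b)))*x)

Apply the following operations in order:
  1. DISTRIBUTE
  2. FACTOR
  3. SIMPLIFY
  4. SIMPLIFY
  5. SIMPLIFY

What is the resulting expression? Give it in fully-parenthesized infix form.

Start: (((0*5)*(x+(8*b)))*x)
Apply DISTRIBUTE at L (target: ((0*5)*(x+(8*b)))): (((0*5)*(x+(8*b)))*x) -> ((((0*5)*x)+((0*5)*(8*b)))*x)
Apply FACTOR at L (target: (((0*5)*x)+((0*5)*(8*b)))): ((((0*5)*x)+((0*5)*(8*b)))*x) -> (((0*5)*(x+(8*b)))*x)
Apply SIMPLIFY at LL (target: (0*5)): (((0*5)*(x+(8*b)))*x) -> ((0*(x+(8*b)))*x)
Apply SIMPLIFY at L (target: (0*(x+(8*b)))): ((0*(x+(8*b)))*x) -> (0*x)
Apply SIMPLIFY at root (target: (0*x)): (0*x) -> 0

Answer: 0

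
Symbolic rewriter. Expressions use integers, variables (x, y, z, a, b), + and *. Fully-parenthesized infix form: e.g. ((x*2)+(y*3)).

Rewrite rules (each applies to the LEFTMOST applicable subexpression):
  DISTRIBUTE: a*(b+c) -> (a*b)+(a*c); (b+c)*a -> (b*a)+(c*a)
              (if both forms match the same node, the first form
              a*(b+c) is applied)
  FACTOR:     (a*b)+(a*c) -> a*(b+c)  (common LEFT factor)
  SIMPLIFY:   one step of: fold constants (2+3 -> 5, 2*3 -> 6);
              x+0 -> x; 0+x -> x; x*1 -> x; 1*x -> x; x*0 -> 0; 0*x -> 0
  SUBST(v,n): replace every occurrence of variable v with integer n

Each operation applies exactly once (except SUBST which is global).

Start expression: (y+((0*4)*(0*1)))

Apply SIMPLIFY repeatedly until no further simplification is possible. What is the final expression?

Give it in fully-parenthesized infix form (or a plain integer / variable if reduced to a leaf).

Answer: y

Derivation:
Start: (y+((0*4)*(0*1)))
Step 1: at RL: (0*4) -> 0; overall: (y+((0*4)*(0*1))) -> (y+(0*(0*1)))
Step 2: at R: (0*(0*1)) -> 0; overall: (y+(0*(0*1))) -> (y+0)
Step 3: at root: (y+0) -> y; overall: (y+0) -> y
Fixed point: y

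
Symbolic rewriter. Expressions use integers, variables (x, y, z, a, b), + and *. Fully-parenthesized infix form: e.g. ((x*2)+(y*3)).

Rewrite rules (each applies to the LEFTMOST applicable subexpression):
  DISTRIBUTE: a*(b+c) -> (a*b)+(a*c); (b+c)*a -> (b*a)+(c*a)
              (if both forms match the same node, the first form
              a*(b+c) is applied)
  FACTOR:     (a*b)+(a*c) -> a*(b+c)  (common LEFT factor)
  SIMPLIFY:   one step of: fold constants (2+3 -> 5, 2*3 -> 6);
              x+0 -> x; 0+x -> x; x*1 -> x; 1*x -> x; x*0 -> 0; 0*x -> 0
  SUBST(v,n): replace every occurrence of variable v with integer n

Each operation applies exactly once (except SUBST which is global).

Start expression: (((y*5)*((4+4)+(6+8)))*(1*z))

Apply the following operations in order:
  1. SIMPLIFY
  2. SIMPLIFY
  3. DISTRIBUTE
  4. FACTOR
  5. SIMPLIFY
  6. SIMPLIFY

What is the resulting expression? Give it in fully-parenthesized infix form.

Answer: (((y*5)*22)*z)

Derivation:
Start: (((y*5)*((4+4)+(6+8)))*(1*z))
Apply SIMPLIFY at LRL (target: (4+4)): (((y*5)*((4+4)+(6+8)))*(1*z)) -> (((y*5)*(8+(6+8)))*(1*z))
Apply SIMPLIFY at LRR (target: (6+8)): (((y*5)*(8+(6+8)))*(1*z)) -> (((y*5)*(8+14))*(1*z))
Apply DISTRIBUTE at L (target: ((y*5)*(8+14))): (((y*5)*(8+14))*(1*z)) -> ((((y*5)*8)+((y*5)*14))*(1*z))
Apply FACTOR at L (target: (((y*5)*8)+((y*5)*14))): ((((y*5)*8)+((y*5)*14))*(1*z)) -> (((y*5)*(8+14))*(1*z))
Apply SIMPLIFY at LR (target: (8+14)): (((y*5)*(8+14))*(1*z)) -> (((y*5)*22)*(1*z))
Apply SIMPLIFY at R (target: (1*z)): (((y*5)*22)*(1*z)) -> (((y*5)*22)*z)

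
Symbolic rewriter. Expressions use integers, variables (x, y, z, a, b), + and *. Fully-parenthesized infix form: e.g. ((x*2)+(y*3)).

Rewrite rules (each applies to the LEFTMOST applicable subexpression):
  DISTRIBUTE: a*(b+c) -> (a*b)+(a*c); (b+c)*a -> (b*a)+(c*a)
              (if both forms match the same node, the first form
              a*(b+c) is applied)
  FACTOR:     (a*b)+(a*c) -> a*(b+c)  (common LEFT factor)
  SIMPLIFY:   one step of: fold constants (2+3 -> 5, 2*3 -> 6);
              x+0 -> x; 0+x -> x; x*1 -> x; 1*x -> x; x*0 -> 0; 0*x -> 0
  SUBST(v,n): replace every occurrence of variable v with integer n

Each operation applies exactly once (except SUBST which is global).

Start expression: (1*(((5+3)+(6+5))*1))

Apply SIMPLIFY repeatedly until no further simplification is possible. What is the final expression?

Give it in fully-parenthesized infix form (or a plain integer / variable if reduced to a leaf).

Answer: 19

Derivation:
Start: (1*(((5+3)+(6+5))*1))
Step 1: at root: (1*(((5+3)+(6+5))*1)) -> (((5+3)+(6+5))*1); overall: (1*(((5+3)+(6+5))*1)) -> (((5+3)+(6+5))*1)
Step 2: at root: (((5+3)+(6+5))*1) -> ((5+3)+(6+5)); overall: (((5+3)+(6+5))*1) -> ((5+3)+(6+5))
Step 3: at L: (5+3) -> 8; overall: ((5+3)+(6+5)) -> (8+(6+5))
Step 4: at R: (6+5) -> 11; overall: (8+(6+5)) -> (8+11)
Step 5: at root: (8+11) -> 19; overall: (8+11) -> 19
Fixed point: 19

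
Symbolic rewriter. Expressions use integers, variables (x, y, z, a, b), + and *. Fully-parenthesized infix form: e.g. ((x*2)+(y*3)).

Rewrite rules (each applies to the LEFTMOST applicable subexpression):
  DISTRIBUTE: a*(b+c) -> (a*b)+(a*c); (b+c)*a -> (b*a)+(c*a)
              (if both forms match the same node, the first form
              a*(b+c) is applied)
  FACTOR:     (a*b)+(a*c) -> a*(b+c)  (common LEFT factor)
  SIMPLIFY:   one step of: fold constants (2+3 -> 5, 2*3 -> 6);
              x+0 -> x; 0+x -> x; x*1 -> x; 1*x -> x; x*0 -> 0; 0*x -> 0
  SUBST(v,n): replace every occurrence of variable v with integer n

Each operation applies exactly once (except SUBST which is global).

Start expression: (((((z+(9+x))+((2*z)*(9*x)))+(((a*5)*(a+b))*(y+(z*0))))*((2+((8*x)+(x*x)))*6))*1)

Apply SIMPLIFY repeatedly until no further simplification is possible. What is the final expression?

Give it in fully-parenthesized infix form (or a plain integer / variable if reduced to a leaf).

Start: (((((z+(9+x))+((2*z)*(9*x)))+(((a*5)*(a+b))*(y+(z*0))))*((2+((8*x)+(x*x)))*6))*1)
Step 1: at root: (((((z+(9+x))+((2*z)*(9*x)))+(((a*5)*(a+b))*(y+(z*0))))*((2+((8*x)+(x*x)))*6))*1) -> ((((z+(9+x))+((2*z)*(9*x)))+(((a*5)*(a+b))*(y+(z*0))))*((2+((8*x)+(x*x)))*6)); overall: (((((z+(9+x))+((2*z)*(9*x)))+(((a*5)*(a+b))*(y+(z*0))))*((2+((8*x)+(x*x)))*6))*1) -> ((((z+(9+x))+((2*z)*(9*x)))+(((a*5)*(a+b))*(y+(z*0))))*((2+((8*x)+(x*x)))*6))
Step 2: at LRRR: (z*0) -> 0; overall: ((((z+(9+x))+((2*z)*(9*x)))+(((a*5)*(a+b))*(y+(z*0))))*((2+((8*x)+(x*x)))*6)) -> ((((z+(9+x))+((2*z)*(9*x)))+(((a*5)*(a+b))*(y+0)))*((2+((8*x)+(x*x)))*6))
Step 3: at LRR: (y+0) -> y; overall: ((((z+(9+x))+((2*z)*(9*x)))+(((a*5)*(a+b))*(y+0)))*((2+((8*x)+(x*x)))*6)) -> ((((z+(9+x))+((2*z)*(9*x)))+(((a*5)*(a+b))*y))*((2+((8*x)+(x*x)))*6))
Fixed point: ((((z+(9+x))+((2*z)*(9*x)))+(((a*5)*(a+b))*y))*((2+((8*x)+(x*x)))*6))

Answer: ((((z+(9+x))+((2*z)*(9*x)))+(((a*5)*(a+b))*y))*((2+((8*x)+(x*x)))*6))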